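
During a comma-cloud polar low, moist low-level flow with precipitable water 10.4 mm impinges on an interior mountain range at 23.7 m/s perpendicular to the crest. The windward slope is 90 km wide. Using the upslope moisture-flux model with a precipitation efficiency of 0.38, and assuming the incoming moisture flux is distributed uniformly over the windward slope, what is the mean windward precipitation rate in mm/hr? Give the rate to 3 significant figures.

Incoming column moisture flux per unit ridge length: F = V × PW = 23.7 × 10.4 = 246.48 mm·m/s.
Spread over the 90 km slope with efficiency ε = 0.38: R = ε·F/W = 0.38 × 246.48 / 90000 m = 1.041e-03 mm/s.
R = 1.041e-03 × 3600 = 3.75 mm/hr.

R ≈ 3.75 mm/hr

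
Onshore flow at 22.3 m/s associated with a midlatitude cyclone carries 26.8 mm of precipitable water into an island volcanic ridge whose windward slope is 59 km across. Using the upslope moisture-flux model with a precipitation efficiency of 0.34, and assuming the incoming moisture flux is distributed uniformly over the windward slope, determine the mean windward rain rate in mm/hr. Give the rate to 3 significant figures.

R ≈ 12.4 mm/hr

Incoming column moisture flux per unit ridge length: F = V × PW = 22.3 × 26.8 = 597.64 mm·m/s.
Spread over the 59 km slope with efficiency ε = 0.34: R = ε·F/W = 0.34 × 597.64 / 59000 m = 3.444e-03 mm/s.
R = 3.444e-03 × 3600 = 12.4 mm/hr.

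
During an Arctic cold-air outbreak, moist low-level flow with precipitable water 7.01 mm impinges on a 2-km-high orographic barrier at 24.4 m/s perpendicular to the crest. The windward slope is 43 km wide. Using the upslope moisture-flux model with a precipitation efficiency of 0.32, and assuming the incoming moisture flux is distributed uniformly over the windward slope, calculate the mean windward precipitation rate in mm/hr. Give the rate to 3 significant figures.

Incoming column moisture flux per unit ridge length: F = V × PW = 24.4 × 7.01 = 171.044 mm·m/s.
Spread over the 43 km slope with efficiency ε = 0.32: R = ε·F/W = 0.32 × 171.044 / 43000 m = 1.273e-03 mm/s.
R = 1.273e-03 × 3600 = 4.58 mm/hr.

R ≈ 4.58 mm/hr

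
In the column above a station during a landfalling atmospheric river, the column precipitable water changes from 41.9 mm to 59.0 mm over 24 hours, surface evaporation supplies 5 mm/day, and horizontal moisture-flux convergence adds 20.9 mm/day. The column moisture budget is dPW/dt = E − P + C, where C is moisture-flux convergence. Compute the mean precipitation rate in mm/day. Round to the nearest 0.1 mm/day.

dPW/dt = (59.0 − 41.9) mm / (24/24 day) = +17.100 mm/day.
P = E + C − dPW/dt = 5 + (20.9) − (+17.100) = 8.8 mm/day.

P ≈ 8.8 mm/day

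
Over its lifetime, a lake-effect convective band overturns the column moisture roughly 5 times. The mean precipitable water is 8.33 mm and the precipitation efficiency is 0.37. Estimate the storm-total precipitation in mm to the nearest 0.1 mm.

precipitation ≈ 15.4 mm

Each cycle deposits ε × PW = 0.37 × 8.33 = 3.0821 mm.
Over 5 cycles: 5 × 3.0821 = 15.4 mm.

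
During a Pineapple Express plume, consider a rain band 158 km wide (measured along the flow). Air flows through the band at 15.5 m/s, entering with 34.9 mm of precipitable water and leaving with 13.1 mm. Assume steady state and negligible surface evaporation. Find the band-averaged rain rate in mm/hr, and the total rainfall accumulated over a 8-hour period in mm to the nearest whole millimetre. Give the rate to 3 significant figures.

R ≈ 7.70 mm/hr; total ≈ 62 mm

Column moisture flux per unit crosswind length is F = V × PW.
Inflow: F_in = 15.5 × 34.9 = 540.95 mm·m/s
Outflow: F_out = 15.5 × 13.1 = 203.05 mm·m/s
Steady-state rate R = (F_in − F_out)/L = (540.95 − 203.05) / 158000 m = 2.139e-03 mm/s.
R = 2.139e-03 × 3600 = 7.70 mm/hr.
Over 8 h: total = 7.70 × 8 = 61.6 ≈ 62 mm.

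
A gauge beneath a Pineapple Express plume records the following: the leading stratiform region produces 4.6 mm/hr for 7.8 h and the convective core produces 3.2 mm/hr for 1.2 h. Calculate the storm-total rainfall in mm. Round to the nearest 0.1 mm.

Total = Σ Rᵢ Δtᵢ = 4.6 × 7.8 + 3.2 × 1.2
      = 35.88 + 3.84 = 39.7 mm.

total ≈ 39.7 mm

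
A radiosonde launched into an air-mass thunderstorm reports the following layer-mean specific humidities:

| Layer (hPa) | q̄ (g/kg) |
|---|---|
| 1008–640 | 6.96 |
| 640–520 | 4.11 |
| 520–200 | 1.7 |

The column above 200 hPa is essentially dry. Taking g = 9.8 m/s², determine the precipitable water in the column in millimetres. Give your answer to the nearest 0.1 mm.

PW ≈ 36.7 mm

Precipitable water is the column-integrated vapour mass per unit area: PW = (1/g) Σ q̄ Δp, with q in kg/kg and Δp in Pa (1 kg/m² of water = 1 mm).
Layer 1008–640 hPa: Δp = 368 hPa = 36800 Pa, q̄ = 0.00696 kg/kg → 0.00696 × 36800 / 9.8 = 26.14 mm
Layer 640–520 hPa: Δp = 120 hPa = 12000 Pa, q̄ = 0.00411 kg/kg → 0.00411 × 12000 / 9.8 = 5.03 mm
Layer 520–200 hPa: Δp = 320 hPa = 32000 Pa, q̄ = 0.0017 kg/kg → 0.0017 × 32000 / 9.8 = 5.55 mm
PW = 26.14 + 5.03 + 5.55 = 36.72 ≈ 36.7 mm.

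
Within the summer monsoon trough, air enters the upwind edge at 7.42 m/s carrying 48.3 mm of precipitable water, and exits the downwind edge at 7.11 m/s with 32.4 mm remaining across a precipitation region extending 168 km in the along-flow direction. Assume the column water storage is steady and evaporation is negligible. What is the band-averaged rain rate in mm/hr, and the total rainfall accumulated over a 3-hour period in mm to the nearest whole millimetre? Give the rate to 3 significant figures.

Column moisture flux per unit crosswind length is F = V × PW.
Inflow: F_in = 7.42 × 48.3 = 358.386 mm·m/s
Outflow: F_out = 7.11 × 32.4 = 230.364 mm·m/s
Steady-state rate R = (F_in − F_out)/L = (358.386 − 230.364) / 168000 m = 7.620e-04 mm/s.
R = 7.620e-04 × 3600 = 2.74 mm/hr.
Over 3 h: total = 2.74 × 3 = 8.22 ≈ 8 mm.

R ≈ 2.74 mm/hr; total ≈ 8 mm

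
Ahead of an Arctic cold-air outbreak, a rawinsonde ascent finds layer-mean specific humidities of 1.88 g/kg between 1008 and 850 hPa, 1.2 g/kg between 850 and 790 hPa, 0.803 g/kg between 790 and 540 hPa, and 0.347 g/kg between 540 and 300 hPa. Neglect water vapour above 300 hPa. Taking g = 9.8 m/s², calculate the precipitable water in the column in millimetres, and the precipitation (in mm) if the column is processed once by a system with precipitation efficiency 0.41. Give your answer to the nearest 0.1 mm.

Precipitable water is the column-integrated vapour mass per unit area: PW = (1/g) Σ q̄ Δp, with q in kg/kg and Δp in Pa (1 kg/m² of water = 1 mm).
Layer 1008–850 hPa: Δp = 158 hPa = 15800 Pa, q̄ = 0.00188 kg/kg → 0.00188 × 15800 / 9.8 = 3.03 mm
Layer 850–790 hPa: Δp = 60 hPa = 6000 Pa, q̄ = 0.0012 kg/kg → 0.0012 × 6000 / 9.8 = 0.73 mm
Layer 790–540 hPa: Δp = 250 hPa = 25000 Pa, q̄ = 0.000803 kg/kg → 0.000803 × 25000 / 9.8 = 2.05 mm
Layer 540–300 hPa: Δp = 240 hPa = 24000 Pa, q̄ = 0.000347 kg/kg → 0.000347 × 24000 / 9.8 = 0.85 mm
PW = 3.03 + 0.73 + 2.05 + 0.85 = 6.66 ≈ 6.7 mm.
Precipitation = ε × PW = 0.41 × 6.7 = 2.7 mm.

PW ≈ 6.7 mm; precipitation ≈ 2.7 mm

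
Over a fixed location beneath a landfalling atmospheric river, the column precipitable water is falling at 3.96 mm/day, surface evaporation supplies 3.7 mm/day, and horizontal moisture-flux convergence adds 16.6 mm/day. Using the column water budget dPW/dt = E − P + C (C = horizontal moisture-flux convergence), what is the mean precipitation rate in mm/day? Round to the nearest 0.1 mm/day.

P ≈ 24.3 mm/day

dPW/dt = -3.96 mm/day.
P = E + C − dPW/dt = 3.7 + (16.6) − (-3.96) = 24.3 mm/day.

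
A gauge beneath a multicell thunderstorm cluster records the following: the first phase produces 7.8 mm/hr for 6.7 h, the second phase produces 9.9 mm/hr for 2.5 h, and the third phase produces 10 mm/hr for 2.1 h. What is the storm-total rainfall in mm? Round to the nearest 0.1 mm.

Total = Σ Rᵢ Δtᵢ = 7.8 × 6.7 + 9.9 × 2.5 + 10 × 2.1
      = 52.26 + 24.75 + 21 = 98.0 mm.

total ≈ 98.0 mm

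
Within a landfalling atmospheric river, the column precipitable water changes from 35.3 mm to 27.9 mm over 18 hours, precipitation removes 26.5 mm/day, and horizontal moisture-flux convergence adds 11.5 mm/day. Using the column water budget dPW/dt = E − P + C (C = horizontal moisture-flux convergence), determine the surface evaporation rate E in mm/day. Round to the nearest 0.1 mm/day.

E ≈ 5.1 mm/day

dPW/dt = (27.9 − 35.3) mm / (18/24 day) = -9.867 mm/day.
E = dPW/dt + P − C = (-9.867) + 26.5 − (11.5) = 5.1 mm/day.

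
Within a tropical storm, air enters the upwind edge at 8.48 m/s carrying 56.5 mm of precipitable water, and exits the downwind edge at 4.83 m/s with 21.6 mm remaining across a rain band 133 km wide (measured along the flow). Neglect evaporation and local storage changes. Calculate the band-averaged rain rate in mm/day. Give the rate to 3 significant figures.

Column moisture flux per unit crosswind length is F = V × PW.
Inflow: F_in = 8.48 × 56.5 = 479.12 mm·m/s
Outflow: F_out = 4.83 × 21.6 = 104.328 mm·m/s
Steady-state rate R = (F_in − F_out)/L = (479.12 − 104.328) / 133000 m = 2.818e-03 mm/s.
R = 2.818e-03 × 3600 × 24 = 243 mm/day.

R ≈ 243 mm/day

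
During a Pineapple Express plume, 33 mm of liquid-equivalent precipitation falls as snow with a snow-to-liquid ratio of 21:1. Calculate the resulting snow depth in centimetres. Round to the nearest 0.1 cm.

Snow depth = liquid × ratio = 33 mm × 21 = 693 mm = 69.3 cm.

snow depth ≈ 69.3 cm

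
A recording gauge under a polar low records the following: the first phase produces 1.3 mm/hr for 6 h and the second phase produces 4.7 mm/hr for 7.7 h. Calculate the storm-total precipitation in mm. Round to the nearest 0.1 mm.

total ≈ 44.0 mm

Total = Σ Rᵢ Δtᵢ = 1.3 × 6 + 4.7 × 7.7
      = 7.8 + 36.19 = 44.0 mm.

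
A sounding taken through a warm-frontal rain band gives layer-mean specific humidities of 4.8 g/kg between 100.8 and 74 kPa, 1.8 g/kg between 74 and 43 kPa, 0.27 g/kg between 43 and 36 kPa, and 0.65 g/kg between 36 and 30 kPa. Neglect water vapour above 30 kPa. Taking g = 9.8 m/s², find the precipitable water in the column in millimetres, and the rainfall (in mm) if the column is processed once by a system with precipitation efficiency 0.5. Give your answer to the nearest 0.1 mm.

Precipitable water is the column-integrated vapour mass per unit area: PW = (1/g) Σ q̄ Δp, with q in kg/kg and Δp in Pa (1 kg/m² of water = 1 mm).
Layer 100.8–74 kPa: Δp = 268 hPa = 26800 Pa, q̄ = 0.0048 kg/kg → 0.0048 × 26800 / 9.8 = 13.13 mm
Layer 74–43 kPa: Δp = 310 hPa = 31000 Pa, q̄ = 0.0018 kg/kg → 0.0018 × 31000 / 9.8 = 5.69 mm
Layer 43–36 kPa: Δp = 70 hPa = 7000 Pa, q̄ = 0.00027 kg/kg → 0.00027 × 7000 / 9.8 = 0.19 mm
Layer 36–30 kPa: Δp = 60 hPa = 6000 Pa, q̄ = 0.00065 kg/kg → 0.00065 × 6000 / 9.8 = 0.40 mm
PW = 13.13 + 5.69 + 0.19 + 0.40 = 19.41 ≈ 19.4 mm.
Rainfall = ε × PW = 0.5 × 19.4 = 9.7 mm.

PW ≈ 19.4 mm; rainfall ≈ 9.7 mm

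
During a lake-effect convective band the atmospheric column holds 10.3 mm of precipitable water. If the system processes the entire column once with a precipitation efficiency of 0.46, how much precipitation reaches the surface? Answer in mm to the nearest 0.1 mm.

Precipitation = ε × PW = 0.46 × 10.3 = 4.7 mm.

precipitation ≈ 4.7 mm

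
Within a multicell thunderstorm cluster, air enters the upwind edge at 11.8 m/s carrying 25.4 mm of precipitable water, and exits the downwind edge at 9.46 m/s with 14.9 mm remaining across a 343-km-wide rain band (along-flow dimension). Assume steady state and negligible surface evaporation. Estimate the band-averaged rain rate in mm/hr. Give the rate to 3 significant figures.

R ≈ 1.67 mm/hr

Column moisture flux per unit crosswind length is F = V × PW.
Inflow: F_in = 11.8 × 25.4 = 299.72 mm·m/s
Outflow: F_out = 9.46 × 14.9 = 140.954 mm·m/s
Steady-state rate R = (F_in − F_out)/L = (299.72 − 140.954) / 343000 m = 4.629e-04 mm/s.
R = 4.629e-04 × 3600 = 1.67 mm/hr.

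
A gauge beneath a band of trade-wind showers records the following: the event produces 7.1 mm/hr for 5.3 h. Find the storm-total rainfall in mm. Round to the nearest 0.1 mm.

total ≈ 37.6 mm

Total = Σ Rᵢ Δtᵢ = 7.1 × 5.3
      = 37.63 = 37.6 mm.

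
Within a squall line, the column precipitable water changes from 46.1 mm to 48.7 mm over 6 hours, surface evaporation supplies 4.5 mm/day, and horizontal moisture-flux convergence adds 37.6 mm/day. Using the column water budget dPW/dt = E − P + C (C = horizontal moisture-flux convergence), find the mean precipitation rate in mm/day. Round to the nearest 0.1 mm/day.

P ≈ 31.7 mm/day

dPW/dt = (48.7 − 46.1) mm / (6/24 day) = +10.400 mm/day.
P = E + C − dPW/dt = 4.5 + (37.6) − (+10.400) = 31.7 mm/day.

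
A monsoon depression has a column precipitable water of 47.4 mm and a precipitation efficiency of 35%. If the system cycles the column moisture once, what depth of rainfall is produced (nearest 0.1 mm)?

Rainfall = ε × PW = 0.35 × 47.4 = 16.6 mm.

rainfall ≈ 16.6 mm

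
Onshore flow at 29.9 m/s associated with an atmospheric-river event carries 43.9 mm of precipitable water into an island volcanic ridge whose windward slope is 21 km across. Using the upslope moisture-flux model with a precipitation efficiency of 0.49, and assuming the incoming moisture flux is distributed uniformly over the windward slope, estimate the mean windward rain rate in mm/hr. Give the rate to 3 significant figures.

Incoming column moisture flux per unit ridge length: F = V × PW = 29.9 × 43.9 = 1312.61 mm·m/s.
Spread over the 21 km slope with efficiency ε = 0.49: R = ε·F/W = 0.49 × 1312.61 / 21000 m = 3.063e-02 mm/s.
R = 3.063e-02 × 3600 = 110 mm/hr.

R ≈ 110 mm/hr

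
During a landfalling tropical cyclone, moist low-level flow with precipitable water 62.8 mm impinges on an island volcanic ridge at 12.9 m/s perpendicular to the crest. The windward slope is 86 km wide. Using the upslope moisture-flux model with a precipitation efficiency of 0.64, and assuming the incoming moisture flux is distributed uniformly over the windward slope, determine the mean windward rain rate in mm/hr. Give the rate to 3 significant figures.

R ≈ 21.7 mm/hr

Incoming column moisture flux per unit ridge length: F = V × PW = 12.9 × 62.8 = 810.12 mm·m/s.
Spread over the 86 km slope with efficiency ε = 0.64: R = ε·F/W = 0.64 × 810.12 / 86000 m = 6.029e-03 mm/s.
R = 6.029e-03 × 3600 = 21.7 mm/hr.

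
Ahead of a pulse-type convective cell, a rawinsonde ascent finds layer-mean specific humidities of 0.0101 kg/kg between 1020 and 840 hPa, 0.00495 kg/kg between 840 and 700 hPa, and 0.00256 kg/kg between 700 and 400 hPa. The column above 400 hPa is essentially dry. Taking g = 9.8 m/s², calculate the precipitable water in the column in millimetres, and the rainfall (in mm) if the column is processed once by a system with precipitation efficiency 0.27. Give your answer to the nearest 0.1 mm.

PW ≈ 33.5 mm; rainfall ≈ 9.0 mm

Precipitable water is the column-integrated vapour mass per unit area: PW = (1/g) Σ q̄ Δp, with q in kg/kg and Δp in Pa (1 kg/m² of water = 1 mm).
Layer 1020–840 hPa: Δp = 180 hPa = 18000 Pa, q̄ = 0.0101 kg/kg → 0.0101 × 18000 / 9.8 = 18.55 mm
Layer 840–700 hPa: Δp = 140 hPa = 14000 Pa, q̄ = 0.00495 kg/kg → 0.00495 × 14000 / 9.8 = 7.07 mm
Layer 700–400 hPa: Δp = 300 hPa = 30000 Pa, q̄ = 0.00256 kg/kg → 0.00256 × 30000 / 9.8 = 7.84 mm
PW = 18.55 + 7.07 + 7.84 = 33.46 ≈ 33.5 mm.
Rainfall = ε × PW = 0.27 × 33.5 = 9.0 mm.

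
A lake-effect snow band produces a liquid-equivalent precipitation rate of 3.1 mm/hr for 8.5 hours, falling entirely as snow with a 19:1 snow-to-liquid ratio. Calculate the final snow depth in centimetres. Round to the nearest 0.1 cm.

Liquid-equivalent depth = 3.1 × 8.5 = 26.35 mm.
Snow depth = 26.35 mm × 19 = 500.65 mm = 50.1 cm.

snow depth ≈ 50.1 cm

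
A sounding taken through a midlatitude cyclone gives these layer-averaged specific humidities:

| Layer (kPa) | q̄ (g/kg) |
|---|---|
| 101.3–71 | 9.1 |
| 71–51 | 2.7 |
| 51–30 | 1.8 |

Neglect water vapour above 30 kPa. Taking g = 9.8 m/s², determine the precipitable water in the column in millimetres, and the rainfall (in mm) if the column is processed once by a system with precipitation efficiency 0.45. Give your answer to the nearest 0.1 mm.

Precipitable water is the column-integrated vapour mass per unit area: PW = (1/g) Σ q̄ Δp, with q in kg/kg and Δp in Pa (1 kg/m² of water = 1 mm).
Layer 101.3–71 kPa: Δp = 303 hPa = 30300 Pa, q̄ = 0.0091 kg/kg → 0.0091 × 30300 / 9.8 = 28.14 mm
Layer 71–51 kPa: Δp = 200 hPa = 20000 Pa, q̄ = 0.0027 kg/kg → 0.0027 × 20000 / 9.8 = 5.51 mm
Layer 51–30 kPa: Δp = 210 hPa = 21000 Pa, q̄ = 0.0018 kg/kg → 0.0018 × 21000 / 9.8 = 3.86 mm
PW = 28.14 + 5.51 + 3.86 = 37.51 ≈ 37.5 mm.
Rainfall = ε × PW = 0.45 × 37.5 = 16.9 mm.

PW ≈ 37.5 mm; rainfall ≈ 16.9 mm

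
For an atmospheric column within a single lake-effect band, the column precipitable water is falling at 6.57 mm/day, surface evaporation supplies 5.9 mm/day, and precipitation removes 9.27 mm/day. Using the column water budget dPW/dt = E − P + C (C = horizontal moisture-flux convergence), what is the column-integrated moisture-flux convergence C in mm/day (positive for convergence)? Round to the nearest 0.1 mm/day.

dPW/dt = -6.57 mm/day.
C = dPW/dt − E + P = (-6.57) − 5.9 + 9.27 = -3.2 mm/day.

C ≈ -3.2 mm/day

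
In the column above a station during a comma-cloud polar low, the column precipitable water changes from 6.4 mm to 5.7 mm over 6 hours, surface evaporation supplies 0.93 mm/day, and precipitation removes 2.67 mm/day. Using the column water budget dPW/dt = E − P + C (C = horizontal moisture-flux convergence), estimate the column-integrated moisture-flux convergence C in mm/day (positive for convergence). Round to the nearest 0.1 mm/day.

dPW/dt = (5.7 − 6.4) mm / (6/24 day) = -2.800 mm/day.
C = dPW/dt − E + P = (-2.800) − 0.93 + 2.67 = -1.1 mm/day.

C ≈ -1.1 mm/day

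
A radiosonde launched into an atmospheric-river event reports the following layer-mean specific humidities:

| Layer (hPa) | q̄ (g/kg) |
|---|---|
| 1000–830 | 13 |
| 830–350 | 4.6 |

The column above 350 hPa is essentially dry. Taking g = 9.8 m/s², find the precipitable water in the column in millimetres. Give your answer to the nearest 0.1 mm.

PW ≈ 45.1 mm

Precipitable water is the column-integrated vapour mass per unit area: PW = (1/g) Σ q̄ Δp, with q in kg/kg and Δp in Pa (1 kg/m² of water = 1 mm).
Layer 1000–830 hPa: Δp = 170 hPa = 17000 Pa, q̄ = 0.013 kg/kg → 0.013 × 17000 / 9.8 = 22.55 mm
Layer 830–350 hPa: Δp = 480 hPa = 48000 Pa, q̄ = 0.0046 kg/kg → 0.0046 × 48000 / 9.8 = 22.53 mm
PW = 22.55 + 22.53 = 45.08 ≈ 45.1 mm.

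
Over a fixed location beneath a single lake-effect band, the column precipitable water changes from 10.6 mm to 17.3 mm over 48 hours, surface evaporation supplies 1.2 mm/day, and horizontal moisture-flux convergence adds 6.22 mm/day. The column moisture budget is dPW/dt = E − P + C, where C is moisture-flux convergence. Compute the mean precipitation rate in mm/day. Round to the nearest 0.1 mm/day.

P ≈ 4.1 mm/day

dPW/dt = (17.3 − 10.6) mm / (48/24 day) = +3.350 mm/day.
P = E + C − dPW/dt = 1.2 + (6.22) − (+3.350) = 4.1 mm/day.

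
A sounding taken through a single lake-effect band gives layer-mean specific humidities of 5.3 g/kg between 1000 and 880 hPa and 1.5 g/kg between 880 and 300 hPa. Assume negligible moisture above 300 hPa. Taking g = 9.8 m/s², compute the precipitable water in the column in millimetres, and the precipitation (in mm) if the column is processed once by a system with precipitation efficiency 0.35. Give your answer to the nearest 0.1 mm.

Precipitable water is the column-integrated vapour mass per unit area: PW = (1/g) Σ q̄ Δp, with q in kg/kg and Δp in Pa (1 kg/m² of water = 1 mm).
Layer 1000–880 hPa: Δp = 120 hPa = 12000 Pa, q̄ = 0.0053 kg/kg → 0.0053 × 12000 / 9.8 = 6.49 mm
Layer 880–300 hPa: Δp = 580 hPa = 58000 Pa, q̄ = 0.0015 kg/kg → 0.0015 × 58000 / 9.8 = 8.88 mm
PW = 6.49 + 8.88 = 15.37 ≈ 15.4 mm.
Precipitation = ε × PW = 0.35 × 15.4 = 5.4 mm.

PW ≈ 15.4 mm; precipitation ≈ 5.4 mm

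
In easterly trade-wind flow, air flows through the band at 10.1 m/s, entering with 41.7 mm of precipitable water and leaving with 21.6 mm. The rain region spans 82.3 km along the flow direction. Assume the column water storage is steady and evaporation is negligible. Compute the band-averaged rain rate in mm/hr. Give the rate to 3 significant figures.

Column moisture flux per unit crosswind length is F = V × PW.
Inflow: F_in = 10.1 × 41.7 = 421.17 mm·m/s
Outflow: F_out = 10.1 × 21.6 = 218.16 mm·m/s
Steady-state rate R = (F_in − F_out)/L = (421.17 − 218.16) / 82300 m = 2.467e-03 mm/s.
R = 2.467e-03 × 3600 = 8.88 mm/hr.

R ≈ 8.88 mm/hr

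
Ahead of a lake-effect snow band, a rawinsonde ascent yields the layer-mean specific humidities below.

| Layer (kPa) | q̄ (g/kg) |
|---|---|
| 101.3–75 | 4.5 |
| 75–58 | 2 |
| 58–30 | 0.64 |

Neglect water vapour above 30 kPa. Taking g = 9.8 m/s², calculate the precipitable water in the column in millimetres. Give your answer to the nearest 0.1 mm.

PW ≈ 17.4 mm

Precipitable water is the column-integrated vapour mass per unit area: PW = (1/g) Σ q̄ Δp, with q in kg/kg and Δp in Pa (1 kg/m² of water = 1 mm).
Layer 101.3–75 kPa: Δp = 263 hPa = 26300 Pa, q̄ = 0.0045 kg/kg → 0.0045 × 26300 / 9.8 = 12.08 mm
Layer 75–58 kPa: Δp = 170 hPa = 17000 Pa, q̄ = 0.002 kg/kg → 0.002 × 17000 / 9.8 = 3.47 mm
Layer 58–30 kPa: Δp = 280 hPa = 28000 Pa, q̄ = 0.00064 kg/kg → 0.00064 × 28000 / 9.8 = 1.83 mm
PW = 12.08 + 3.47 + 1.83 = 17.38 ≈ 17.4 mm.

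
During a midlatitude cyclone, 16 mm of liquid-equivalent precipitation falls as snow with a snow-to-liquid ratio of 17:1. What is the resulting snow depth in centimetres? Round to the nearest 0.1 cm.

snow depth ≈ 27.2 cm

Snow depth = liquid × ratio = 16 mm × 17 = 272 mm = 27.2 cm.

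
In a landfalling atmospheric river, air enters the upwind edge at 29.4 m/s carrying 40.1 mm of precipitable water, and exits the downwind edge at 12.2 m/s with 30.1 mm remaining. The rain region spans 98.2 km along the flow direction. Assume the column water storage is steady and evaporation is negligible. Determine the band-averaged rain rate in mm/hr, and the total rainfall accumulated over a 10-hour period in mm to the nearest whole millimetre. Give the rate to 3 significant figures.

Column moisture flux per unit crosswind length is F = V × PW.
Inflow: F_in = 29.4 × 40.1 = 1178.94 mm·m/s
Outflow: F_out = 12.2 × 30.1 = 367.22 mm·m/s
Steady-state rate R = (F_in − F_out)/L = (1178.94 − 367.22) / 98200 m = 8.266e-03 mm/s.
R = 8.266e-03 × 3600 = 29.8 mm/hr.
Over 10 h: total = 29.8 × 10 = 298 mm.

R ≈ 29.8 mm/hr; total ≈ 298 mm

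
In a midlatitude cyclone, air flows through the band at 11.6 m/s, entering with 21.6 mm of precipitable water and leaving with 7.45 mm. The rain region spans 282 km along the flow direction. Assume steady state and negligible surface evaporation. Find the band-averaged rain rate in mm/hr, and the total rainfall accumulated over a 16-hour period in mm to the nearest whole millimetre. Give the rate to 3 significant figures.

Column moisture flux per unit crosswind length is F = V × PW.
Inflow: F_in = 11.6 × 21.6 = 250.56 mm·m/s
Outflow: F_out = 11.6 × 7.45 = 86.42 mm·m/s
Steady-state rate R = (F_in − F_out)/L = (250.56 − 86.42) / 282000 m = 5.821e-04 mm/s.
R = 5.821e-04 × 3600 = 2.10 mm/hr.
Over 16 h: total = 2.10 × 16 = 33.6 ≈ 34 mm.

R ≈ 2.10 mm/hr; total ≈ 34 mm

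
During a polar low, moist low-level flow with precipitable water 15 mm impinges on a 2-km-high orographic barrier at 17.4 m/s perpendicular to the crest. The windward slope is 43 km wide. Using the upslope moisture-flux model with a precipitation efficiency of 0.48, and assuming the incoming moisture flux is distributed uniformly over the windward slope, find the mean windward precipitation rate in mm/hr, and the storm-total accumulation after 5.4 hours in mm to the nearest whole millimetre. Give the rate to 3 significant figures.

R ≈ 10.5 mm/hr; total ≈ 57 mm

Incoming column moisture flux per unit ridge length: F = V × PW = 17.4 × 15 = 261 mm·m/s.
Spread over the 43 km slope with efficiency ε = 0.48: R = ε·F/W = 0.48 × 261 / 43000 m = 2.913e-03 mm/s.
R = 2.913e-03 × 3600 = 10.5 mm/hr.
Over 5.4 h: total = 10.5 × 5.4 = 56.7 ≈ 57 mm.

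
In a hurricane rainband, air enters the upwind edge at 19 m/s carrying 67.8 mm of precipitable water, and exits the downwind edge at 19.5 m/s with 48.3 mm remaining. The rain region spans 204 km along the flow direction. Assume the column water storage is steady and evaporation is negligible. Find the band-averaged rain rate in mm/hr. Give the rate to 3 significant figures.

R ≈ 6.11 mm/hr

Column moisture flux per unit crosswind length is F = V × PW.
Inflow: F_in = 19 × 67.8 = 1288.2 mm·m/s
Outflow: F_out = 19.5 × 48.3 = 941.85 mm·m/s
Steady-state rate R = (F_in − F_out)/L = (1288.2 − 941.85) / 204000 m = 1.698e-03 mm/s.
R = 1.698e-03 × 3600 = 6.11 mm/hr.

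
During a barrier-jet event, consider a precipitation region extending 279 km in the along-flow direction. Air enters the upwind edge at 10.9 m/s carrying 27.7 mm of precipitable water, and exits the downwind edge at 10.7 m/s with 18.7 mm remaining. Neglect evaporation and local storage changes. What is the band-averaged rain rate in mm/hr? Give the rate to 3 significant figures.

Column moisture flux per unit crosswind length is F = V × PW.
Inflow: F_in = 10.9 × 27.7 = 301.93 mm·m/s
Outflow: F_out = 10.7 × 18.7 = 200.09 mm·m/s
Steady-state rate R = (F_in − F_out)/L = (301.93 − 200.09) / 279000 m = 3.650e-04 mm/s.
R = 3.650e-04 × 3600 = 1.31 mm/hr.

R ≈ 1.31 mm/hr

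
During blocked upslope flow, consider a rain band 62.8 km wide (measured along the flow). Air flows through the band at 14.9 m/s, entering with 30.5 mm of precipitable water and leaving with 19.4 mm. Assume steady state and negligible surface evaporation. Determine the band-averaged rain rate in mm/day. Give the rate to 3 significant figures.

Column moisture flux per unit crosswind length is F = V × PW.
Inflow: F_in = 14.9 × 30.5 = 454.45 mm·m/s
Outflow: F_out = 14.9 × 19.4 = 289.06 mm·m/s
Steady-state rate R = (F_in − F_out)/L = (454.45 − 289.06) / 62800 m = 2.634e-03 mm/s.
R = 2.634e-03 × 3600 × 24 = 228 mm/day.

R ≈ 228 mm/day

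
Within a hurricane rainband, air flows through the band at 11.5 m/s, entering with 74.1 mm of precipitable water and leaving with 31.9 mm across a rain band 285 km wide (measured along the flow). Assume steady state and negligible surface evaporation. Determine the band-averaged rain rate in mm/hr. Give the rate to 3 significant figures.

Column moisture flux per unit crosswind length is F = V × PW.
Inflow: F_in = 11.5 × 74.1 = 852.15 mm·m/s
Outflow: F_out = 11.5 × 31.9 = 366.85 mm·m/s
Steady-state rate R = (F_in − F_out)/L = (852.15 − 366.85) / 285000 m = 1.703e-03 mm/s.
R = 1.703e-03 × 3600 = 6.13 mm/hr.

R ≈ 6.13 mm/hr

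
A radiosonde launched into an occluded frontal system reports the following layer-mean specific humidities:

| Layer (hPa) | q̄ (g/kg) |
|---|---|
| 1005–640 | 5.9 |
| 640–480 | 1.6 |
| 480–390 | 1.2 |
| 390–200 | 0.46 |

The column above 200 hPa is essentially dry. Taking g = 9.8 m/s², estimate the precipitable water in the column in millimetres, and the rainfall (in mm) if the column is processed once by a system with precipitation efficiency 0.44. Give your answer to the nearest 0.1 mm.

Precipitable water is the column-integrated vapour mass per unit area: PW = (1/g) Σ q̄ Δp, with q in kg/kg and Δp in Pa (1 kg/m² of water = 1 mm).
Layer 1005–640 hPa: Δp = 365 hPa = 36500 Pa, q̄ = 0.0059 kg/kg → 0.0059 × 36500 / 9.8 = 21.97 mm
Layer 640–480 hPa: Δp = 160 hPa = 16000 Pa, q̄ = 0.0016 kg/kg → 0.0016 × 16000 / 9.8 = 2.61 mm
Layer 480–390 hPa: Δp = 90 hPa = 9000 Pa, q̄ = 0.0012 kg/kg → 0.0012 × 9000 / 9.8 = 1.10 mm
Layer 390–200 hPa: Δp = 190 hPa = 19000 Pa, q̄ = 0.00046 kg/kg → 0.00046 × 19000 / 9.8 = 0.89 mm
PW = 21.97 + 2.61 + 1.10 + 0.89 = 26.57 ≈ 26.6 mm.
Rainfall = ε × PW = 0.44 × 26.6 = 11.7 mm.

PW ≈ 26.6 mm; rainfall ≈ 11.7 mm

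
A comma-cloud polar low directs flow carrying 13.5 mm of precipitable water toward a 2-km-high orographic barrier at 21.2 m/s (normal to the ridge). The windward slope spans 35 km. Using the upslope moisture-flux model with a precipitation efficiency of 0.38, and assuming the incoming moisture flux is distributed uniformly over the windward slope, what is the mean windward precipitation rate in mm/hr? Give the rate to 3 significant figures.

R ≈ 11.2 mm/hr

Incoming column moisture flux per unit ridge length: F = V × PW = 21.2 × 13.5 = 286.2 mm·m/s.
Spread over the 35 km slope with efficiency ε = 0.38: R = ε·F/W = 0.38 × 286.2 / 35000 m = 3.107e-03 mm/s.
R = 3.107e-03 × 3600 = 11.2 mm/hr.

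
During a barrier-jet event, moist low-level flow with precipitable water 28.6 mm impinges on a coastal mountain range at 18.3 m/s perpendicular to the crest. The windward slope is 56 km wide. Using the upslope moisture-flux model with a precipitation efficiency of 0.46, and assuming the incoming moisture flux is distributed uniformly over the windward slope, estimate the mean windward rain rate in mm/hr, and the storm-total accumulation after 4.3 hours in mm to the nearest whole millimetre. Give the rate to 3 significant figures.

R ≈ 15.5 mm/hr; total ≈ 67 mm

Incoming column moisture flux per unit ridge length: F = V × PW = 18.3 × 28.6 = 523.38 mm·m/s.
Spread over the 56 km slope with efficiency ε = 0.46: R = ε·F/W = 0.46 × 523.38 / 56000 m = 4.299e-03 mm/s.
R = 4.299e-03 × 3600 = 15.5 mm/hr.
Over 4.3 h: total = 15.5 × 4.3 = 66.65 ≈ 67 mm.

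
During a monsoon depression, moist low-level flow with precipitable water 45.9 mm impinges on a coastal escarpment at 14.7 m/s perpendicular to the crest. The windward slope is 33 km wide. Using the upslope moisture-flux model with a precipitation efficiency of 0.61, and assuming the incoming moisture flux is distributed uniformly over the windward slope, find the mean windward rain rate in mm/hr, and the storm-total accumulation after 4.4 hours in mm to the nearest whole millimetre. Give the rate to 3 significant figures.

R ≈ 44.9 mm/hr; total ≈ 198 mm

Incoming column moisture flux per unit ridge length: F = V × PW = 14.7 × 45.9 = 674.73 mm·m/s.
Spread over the 33 km slope with efficiency ε = 0.61: R = ε·F/W = 0.61 × 674.73 / 33000 m = 1.247e-02 mm/s.
R = 1.247e-02 × 3600 = 44.9 mm/hr.
Over 4.4 h: total = 44.9 × 4.4 = 197.56 ≈ 198 mm.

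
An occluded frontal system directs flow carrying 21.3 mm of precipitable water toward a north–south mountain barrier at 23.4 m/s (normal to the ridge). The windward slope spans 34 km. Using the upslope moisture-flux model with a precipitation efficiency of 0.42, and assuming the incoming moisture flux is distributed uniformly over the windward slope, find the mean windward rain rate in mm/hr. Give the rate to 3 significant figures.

R ≈ 22.2 mm/hr

Incoming column moisture flux per unit ridge length: F = V × PW = 23.4 × 21.3 = 498.42 mm·m/s.
Spread over the 34 km slope with efficiency ε = 0.42: R = ε·F/W = 0.42 × 498.42 / 34000 m = 6.157e-03 mm/s.
R = 6.157e-03 × 3600 = 22.2 mm/hr.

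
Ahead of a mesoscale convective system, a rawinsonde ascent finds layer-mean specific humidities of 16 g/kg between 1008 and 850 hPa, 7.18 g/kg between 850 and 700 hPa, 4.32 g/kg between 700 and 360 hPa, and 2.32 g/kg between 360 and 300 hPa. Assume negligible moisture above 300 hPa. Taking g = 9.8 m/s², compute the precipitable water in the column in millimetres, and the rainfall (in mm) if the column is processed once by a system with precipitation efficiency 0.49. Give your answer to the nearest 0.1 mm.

Precipitable water is the column-integrated vapour mass per unit area: PW = (1/g) Σ q̄ Δp, with q in kg/kg and Δp in Pa (1 kg/m² of water = 1 mm).
Layer 1008–850 hPa: Δp = 158 hPa = 15800 Pa, q̄ = 0.016 kg/kg → 0.016 × 15800 / 9.8 = 25.80 mm
Layer 850–700 hPa: Δp = 150 hPa = 15000 Pa, q̄ = 0.00718 kg/kg → 0.00718 × 15000 / 9.8 = 10.99 mm
Layer 700–360 hPa: Δp = 340 hPa = 34000 Pa, q̄ = 0.00432 kg/kg → 0.00432 × 34000 / 9.8 = 14.99 mm
Layer 360–300 hPa: Δp = 60 hPa = 6000 Pa, q̄ = 0.00232 kg/kg → 0.00232 × 6000 / 9.8 = 1.42 mm
PW = 25.80 + 10.99 + 14.99 + 1.42 = 53.20 ≈ 53.2 mm.
Rainfall = ε × PW = 0.49 × 53.2 = 26.1 mm.

PW ≈ 53.2 mm; rainfall ≈ 26.1 mm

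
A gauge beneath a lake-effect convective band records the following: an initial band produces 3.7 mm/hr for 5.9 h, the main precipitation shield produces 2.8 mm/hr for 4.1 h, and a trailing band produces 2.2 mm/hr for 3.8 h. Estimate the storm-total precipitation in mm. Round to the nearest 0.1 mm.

total ≈ 41.7 mm

Total = Σ Rᵢ Δtᵢ = 3.7 × 5.9 + 2.8 × 4.1 + 2.2 × 3.8
      = 21.83 + 11.48 + 8.36 = 41.7 mm.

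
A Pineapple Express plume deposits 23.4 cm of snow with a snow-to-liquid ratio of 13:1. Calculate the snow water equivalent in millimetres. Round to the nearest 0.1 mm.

SWE = snow depth / ratio = 23.4 cm / 13 = 1.800 cm = 18.0 mm.

SWE ≈ 18.0 mm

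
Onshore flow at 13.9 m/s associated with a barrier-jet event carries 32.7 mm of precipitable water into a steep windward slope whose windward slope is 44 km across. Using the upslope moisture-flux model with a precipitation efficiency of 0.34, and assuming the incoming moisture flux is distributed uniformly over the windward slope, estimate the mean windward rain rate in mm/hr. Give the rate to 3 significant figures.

R ≈ 12.6 mm/hr

Incoming column moisture flux per unit ridge length: F = V × PW = 13.9 × 32.7 = 454.53 mm·m/s.
Spread over the 44 km slope with efficiency ε = 0.34: R = ε·F/W = 0.34 × 454.53 / 44000 m = 3.512e-03 mm/s.
R = 3.512e-03 × 3600 = 12.6 mm/hr.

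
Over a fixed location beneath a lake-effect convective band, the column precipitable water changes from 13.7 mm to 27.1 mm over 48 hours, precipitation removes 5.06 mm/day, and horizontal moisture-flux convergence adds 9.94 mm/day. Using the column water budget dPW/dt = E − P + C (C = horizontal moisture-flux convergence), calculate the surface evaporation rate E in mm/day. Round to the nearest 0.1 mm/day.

dPW/dt = (27.1 − 13.7) mm / (48/24 day) = +6.700 mm/day.
E = dPW/dt + P − C = (+6.700) + 5.06 − (9.94) = 1.8 mm/day.

E ≈ 1.8 mm/day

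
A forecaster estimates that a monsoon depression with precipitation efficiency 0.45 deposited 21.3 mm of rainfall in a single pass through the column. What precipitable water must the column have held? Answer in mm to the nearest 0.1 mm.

PW = rainfall / ε = 21.3 / 0.45 = 47.3 mm.

PW ≈ 47.3 mm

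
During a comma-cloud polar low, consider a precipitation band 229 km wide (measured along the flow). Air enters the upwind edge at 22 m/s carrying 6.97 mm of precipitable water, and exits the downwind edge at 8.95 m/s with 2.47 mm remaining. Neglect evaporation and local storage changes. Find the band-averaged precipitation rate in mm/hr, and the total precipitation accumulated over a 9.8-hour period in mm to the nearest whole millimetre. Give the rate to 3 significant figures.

Column moisture flux per unit crosswind length is F = V × PW.
Inflow: F_in = 22 × 6.97 = 153.34 mm·m/s
Outflow: F_out = 8.95 × 2.47 = 22.1065 mm·m/s
Steady-state rate R = (F_in − F_out)/L = (153.34 − 22.1065) / 229000 m = 5.731e-04 mm/s.
R = 5.731e-04 × 3600 = 2.06 mm/hr.
Over 9.8 h: total = 2.06 × 9.8 = 20.188 ≈ 20 mm.

R ≈ 2.06 mm/hr; total ≈ 20 mm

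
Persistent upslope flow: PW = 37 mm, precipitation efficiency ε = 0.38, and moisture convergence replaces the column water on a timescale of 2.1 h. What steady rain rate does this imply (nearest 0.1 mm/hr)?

R ≈ 6.7 mm/hr

Each overturning extracts ε × PW = 0.38 × 37 = 14.06 mm.
Rate = ε·PW / τ = 14.06 / 2.1 h = 6.7 mm/hr.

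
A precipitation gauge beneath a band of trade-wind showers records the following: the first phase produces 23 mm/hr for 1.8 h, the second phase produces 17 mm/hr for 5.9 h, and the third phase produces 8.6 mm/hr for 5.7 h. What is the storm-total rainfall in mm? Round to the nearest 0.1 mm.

Total = Σ Rᵢ Δtᵢ = 23 × 1.8 + 17 × 5.9 + 8.6 × 5.7
      = 41.4 + 100.3 + 49.02 = 190.7 mm.

total ≈ 190.7 mm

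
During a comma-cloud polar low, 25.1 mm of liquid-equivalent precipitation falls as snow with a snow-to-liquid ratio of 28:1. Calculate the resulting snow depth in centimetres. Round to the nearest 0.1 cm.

snow depth ≈ 70.3 cm

Snow depth = liquid × ratio = 25.1 mm × 28 = 702.8 mm = 70.3 cm.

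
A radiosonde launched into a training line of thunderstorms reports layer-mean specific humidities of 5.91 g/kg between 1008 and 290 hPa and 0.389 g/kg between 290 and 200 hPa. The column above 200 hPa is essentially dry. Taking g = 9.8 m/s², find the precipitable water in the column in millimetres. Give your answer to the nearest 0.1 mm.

PW ≈ 43.7 mm

Precipitable water is the column-integrated vapour mass per unit area: PW = (1/g) Σ q̄ Δp, with q in kg/kg and Δp in Pa (1 kg/m² of water = 1 mm).
Layer 1008–290 hPa: Δp = 718 hPa = 71800 Pa, q̄ = 0.00591 kg/kg → 0.00591 × 71800 / 9.8 = 43.30 mm
Layer 290–200 hPa: Δp = 90 hPa = 9000 Pa, q̄ = 0.000389 kg/kg → 0.000389 × 9000 / 9.8 = 0.36 mm
PW = 43.30 + 0.36 = 43.66 ≈ 43.7 mm.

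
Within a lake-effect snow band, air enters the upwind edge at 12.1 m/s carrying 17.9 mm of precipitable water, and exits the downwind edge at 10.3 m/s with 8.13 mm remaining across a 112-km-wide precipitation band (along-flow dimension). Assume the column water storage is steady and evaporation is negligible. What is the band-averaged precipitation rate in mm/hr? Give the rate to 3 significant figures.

Column moisture flux per unit crosswind length is F = V × PW.
Inflow: F_in = 12.1 × 17.9 = 216.59 mm·m/s
Outflow: F_out = 10.3 × 8.13 = 83.739 mm·m/s
Steady-state rate R = (F_in − F_out)/L = (216.59 − 83.739) / 112000 m = 1.186e-03 mm/s.
R = 1.186e-03 × 3600 = 4.27 mm/hr.

R ≈ 4.27 mm/hr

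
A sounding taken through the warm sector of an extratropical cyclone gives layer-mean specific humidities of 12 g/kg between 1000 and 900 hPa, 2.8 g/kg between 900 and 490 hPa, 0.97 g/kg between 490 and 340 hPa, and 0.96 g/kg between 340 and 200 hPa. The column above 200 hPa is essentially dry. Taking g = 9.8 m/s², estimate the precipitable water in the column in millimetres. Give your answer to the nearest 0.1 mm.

PW ≈ 26.8 mm

Precipitable water is the column-integrated vapour mass per unit area: PW = (1/g) Σ q̄ Δp, with q in kg/kg and Δp in Pa (1 kg/m² of water = 1 mm).
Layer 1000–900 hPa: Δp = 100 hPa = 10000 Pa, q̄ = 0.012 kg/kg → 0.012 × 10000 / 9.8 = 12.24 mm
Layer 900–490 hPa: Δp = 410 hPa = 41000 Pa, q̄ = 0.0028 kg/kg → 0.0028 × 41000 / 9.8 = 11.71 mm
Layer 490–340 hPa: Δp = 150 hPa = 15000 Pa, q̄ = 0.00097 kg/kg → 0.00097 × 15000 / 9.8 = 1.48 mm
Layer 340–200 hPa: Δp = 140 hPa = 14000 Pa, q̄ = 0.00096 kg/kg → 0.00096 × 14000 / 9.8 = 1.37 mm
PW = 12.24 + 11.71 + 1.48 + 1.37 = 26.80 ≈ 26.8 mm.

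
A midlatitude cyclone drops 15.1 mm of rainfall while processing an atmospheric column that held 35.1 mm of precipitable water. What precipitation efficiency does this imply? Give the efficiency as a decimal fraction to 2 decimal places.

ε ≈ 0.43

ε = rainfall / PW = 15.1 / 35.1 = 0.43.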